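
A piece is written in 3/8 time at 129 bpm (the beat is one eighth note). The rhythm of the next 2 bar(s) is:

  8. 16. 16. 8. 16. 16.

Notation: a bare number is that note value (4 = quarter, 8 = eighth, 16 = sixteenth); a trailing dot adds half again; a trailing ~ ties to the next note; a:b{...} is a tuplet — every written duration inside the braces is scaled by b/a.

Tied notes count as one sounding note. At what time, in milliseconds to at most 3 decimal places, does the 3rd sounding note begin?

1. 0.0ms @ 0 + 697.674ms (3/2)
2. 697.674ms @ 3/2 + 348.837ms (3/4)
3. 1046.512ms @ 9/4 + 348.837ms (3/4)
4. 1395.349ms @ 3 + 697.674ms (3/2)
5. 2093.023ms @ 9/2 + 348.837ms (3/4)
6. 2441.86ms @ 21/4 + 348.837ms (3/4)

note 3 onset = 9/4b = 1046.512ms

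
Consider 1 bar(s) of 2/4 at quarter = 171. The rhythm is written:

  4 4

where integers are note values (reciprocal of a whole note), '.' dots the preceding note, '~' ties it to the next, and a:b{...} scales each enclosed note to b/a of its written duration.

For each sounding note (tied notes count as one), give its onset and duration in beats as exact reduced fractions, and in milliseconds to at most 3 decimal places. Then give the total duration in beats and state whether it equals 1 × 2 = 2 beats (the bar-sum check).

1) 0.0ms=0b +350.877ms=1b
2) 350.877ms=1b +350.877ms=1b
Σ=2b of 2 (171bpm 2/4) — PASS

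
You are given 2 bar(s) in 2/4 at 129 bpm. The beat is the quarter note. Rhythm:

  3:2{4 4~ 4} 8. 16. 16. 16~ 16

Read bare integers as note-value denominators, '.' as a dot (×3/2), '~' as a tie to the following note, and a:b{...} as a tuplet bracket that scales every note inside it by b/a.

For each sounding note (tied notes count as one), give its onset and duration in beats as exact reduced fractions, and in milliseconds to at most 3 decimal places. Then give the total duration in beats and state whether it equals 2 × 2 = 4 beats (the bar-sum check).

1) 0.0ms=0b +310.078ms=2/3b
2) 310.078ms=2/3b +620.155ms=4/3b
3) 930.233ms=2b +348.837ms=3/4b
4) 1279.07ms=11/4b +174.419ms=3/8b
5) 1453.488ms=25/8b +174.419ms=3/8b
6) 1627.907ms=7/2b +232.558ms=1/2b
Σ=4b of 4 (129bpm 2/4) — PASS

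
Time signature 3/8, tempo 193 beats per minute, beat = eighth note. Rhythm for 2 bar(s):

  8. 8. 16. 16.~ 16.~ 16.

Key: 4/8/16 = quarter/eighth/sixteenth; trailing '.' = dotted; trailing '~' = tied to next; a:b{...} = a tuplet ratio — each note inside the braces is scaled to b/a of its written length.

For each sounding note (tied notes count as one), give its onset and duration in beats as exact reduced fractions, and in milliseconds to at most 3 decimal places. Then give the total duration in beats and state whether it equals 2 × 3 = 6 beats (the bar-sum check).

1) 0.0ms=0b +466.321ms=3/2b
2) 466.321ms=3/2b +466.321ms=3/2b
3) 932.642ms=3b +233.161ms=3/4b
4) 1165.803ms=15/4b +699.482ms=9/4b
Σ=6b of 6 (193bpm 3/8) — PASS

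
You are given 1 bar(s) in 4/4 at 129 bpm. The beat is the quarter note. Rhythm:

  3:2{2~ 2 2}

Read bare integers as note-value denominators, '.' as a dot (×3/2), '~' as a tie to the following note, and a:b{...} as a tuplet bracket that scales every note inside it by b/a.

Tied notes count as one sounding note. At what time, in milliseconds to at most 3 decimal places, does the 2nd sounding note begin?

1. 0.0ms @ 0 + 1240.31ms (8/3)
2. 1240.31ms @ 8/3 + 620.155ms (4/3)

note 2 onset = 8/3b = 1240.31ms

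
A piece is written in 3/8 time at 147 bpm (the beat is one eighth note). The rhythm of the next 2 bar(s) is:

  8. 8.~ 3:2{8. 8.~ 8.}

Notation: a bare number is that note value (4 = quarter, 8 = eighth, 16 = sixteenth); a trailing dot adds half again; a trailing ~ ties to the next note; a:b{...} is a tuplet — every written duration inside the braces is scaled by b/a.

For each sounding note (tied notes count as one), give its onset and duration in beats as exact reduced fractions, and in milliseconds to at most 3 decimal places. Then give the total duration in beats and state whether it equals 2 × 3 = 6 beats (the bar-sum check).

1) 0.0ms=0b +612.245ms=3/2b
2) 612.245ms=3/2b +1020.408ms=5/2b
3) 1632.653ms=4b +816.327ms=2b
Σ=6b of 6 (147bpm 3/8) — PASS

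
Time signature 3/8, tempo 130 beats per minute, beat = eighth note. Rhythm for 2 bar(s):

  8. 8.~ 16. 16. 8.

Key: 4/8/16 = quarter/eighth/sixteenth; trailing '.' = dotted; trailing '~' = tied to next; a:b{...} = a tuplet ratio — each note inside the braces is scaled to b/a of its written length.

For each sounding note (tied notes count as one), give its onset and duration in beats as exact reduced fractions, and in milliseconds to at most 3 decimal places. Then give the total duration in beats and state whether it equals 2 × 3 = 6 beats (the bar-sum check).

1) 0.0ms=0b +692.308ms=3/2b
2) 692.308ms=3/2b +1038.462ms=9/4b
3) 1730.769ms=15/4b +346.154ms=3/4b
4) 2076.923ms=9/2b +692.308ms=3/2b
Σ=6b of 6 (130bpm 3/8) — PASS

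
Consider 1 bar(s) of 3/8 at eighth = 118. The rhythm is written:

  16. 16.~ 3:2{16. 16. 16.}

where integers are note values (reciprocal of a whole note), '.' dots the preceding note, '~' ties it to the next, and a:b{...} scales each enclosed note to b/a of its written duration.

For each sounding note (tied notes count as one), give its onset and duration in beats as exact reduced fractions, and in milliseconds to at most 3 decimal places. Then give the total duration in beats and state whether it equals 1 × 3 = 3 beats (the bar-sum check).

1) 0.0ms=0b +381.356ms=3/4b
2) 381.356ms=3/4b +635.593ms=5/4b
3) 1016.949ms=2b +254.237ms=1/2b
4) 1271.186ms=5/2b +254.237ms=1/2b
Σ=3b of 3 (118bpm 3/8) — PASS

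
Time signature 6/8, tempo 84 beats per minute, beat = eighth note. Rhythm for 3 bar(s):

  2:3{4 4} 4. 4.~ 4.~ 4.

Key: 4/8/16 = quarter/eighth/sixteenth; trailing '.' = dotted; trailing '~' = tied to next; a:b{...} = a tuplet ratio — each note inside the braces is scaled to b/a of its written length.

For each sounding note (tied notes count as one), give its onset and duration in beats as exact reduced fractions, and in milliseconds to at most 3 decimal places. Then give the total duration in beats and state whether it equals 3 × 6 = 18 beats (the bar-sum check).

1) 0.0ms=0b +2142.857ms=3b
2) 2142.857ms=3b +2142.857ms=3b
3) 4285.714ms=6b +2142.857ms=3b
4) 6428.571ms=9b +6428.571ms=9b
Σ=18b of 18 (84bpm 6/8) — PASS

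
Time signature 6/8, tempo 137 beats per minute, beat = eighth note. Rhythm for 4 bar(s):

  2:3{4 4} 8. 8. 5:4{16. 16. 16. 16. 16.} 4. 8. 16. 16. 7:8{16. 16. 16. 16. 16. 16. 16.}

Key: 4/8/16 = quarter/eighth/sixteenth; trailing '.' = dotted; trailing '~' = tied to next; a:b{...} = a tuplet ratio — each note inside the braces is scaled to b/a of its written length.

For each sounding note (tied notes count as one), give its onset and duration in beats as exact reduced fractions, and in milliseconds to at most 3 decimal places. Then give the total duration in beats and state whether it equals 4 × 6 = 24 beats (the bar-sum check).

1) 0.0ms=0b +1313.869ms=3b
2) 1313.869ms=3b +1313.869ms=3b
3) 2627.737ms=6b +656.934ms=3/2b
4) 3284.672ms=15/2b +656.934ms=3/2b
5) 3941.606ms=9b +262.774ms=3/5b
6) 4204.38ms=48/5b +262.774ms=3/5b
7) 4467.153ms=51/5b +262.774ms=3/5b
8) 4729.927ms=54/5b +262.774ms=3/5b
9) 4992.701ms=57/5b +262.774ms=3/5b
10) 5255.474ms=12b +1313.869ms=3b
11) 6569.343ms=15b +656.934ms=3/2b
12) 7226.277ms=33/2b +328.467ms=3/4b
13) 7554.745ms=69/4b +328.467ms=3/4b
14) 7883.212ms=18b +375.391ms=6/7b
15) 8258.603ms=132/7b +375.391ms=6/7b
16) 8633.994ms=138/7b +375.391ms=6/7b
17) 9009.385ms=144/7b +375.391ms=6/7b
18) 9384.776ms=150/7b +375.391ms=6/7b
19) 9760.167ms=156/7b +375.391ms=6/7b
20) 10135.558ms=162/7b +375.391ms=6/7b
Σ=24b of 24 (137bpm 6/8) — PASS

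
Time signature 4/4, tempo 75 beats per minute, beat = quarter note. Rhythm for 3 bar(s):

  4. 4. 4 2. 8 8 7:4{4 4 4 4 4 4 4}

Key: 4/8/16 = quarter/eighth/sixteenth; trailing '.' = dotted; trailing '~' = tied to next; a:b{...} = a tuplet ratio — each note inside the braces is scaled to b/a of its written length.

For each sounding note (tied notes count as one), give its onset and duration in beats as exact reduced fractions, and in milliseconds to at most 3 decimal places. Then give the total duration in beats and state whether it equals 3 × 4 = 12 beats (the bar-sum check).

1) 0.0ms=0b +1200.0ms=3/2b
2) 1200.0ms=3/2b +1200.0ms=3/2b
3) 2400.0ms=3b +800.0ms=1b
4) 3200.0ms=4b +2400.0ms=3b
5) 5600.0ms=7b +400.0ms=1/2b
6) 6000.0ms=15/2b +400.0ms=1/2b
7) 6400.0ms=8b +457.143ms=4/7b
8) 6857.143ms=60/7b +457.143ms=4/7b
9) 7314.286ms=64/7b +457.143ms=4/7b
10) 7771.429ms=68/7b +457.143ms=4/7b
11) 8228.571ms=72/7b +457.143ms=4/7b
12) 8685.714ms=76/7b +457.143ms=4/7b
13) 9142.857ms=80/7b +457.143ms=4/7b
Σ=12b of 12 (75bpm 4/4) — PASS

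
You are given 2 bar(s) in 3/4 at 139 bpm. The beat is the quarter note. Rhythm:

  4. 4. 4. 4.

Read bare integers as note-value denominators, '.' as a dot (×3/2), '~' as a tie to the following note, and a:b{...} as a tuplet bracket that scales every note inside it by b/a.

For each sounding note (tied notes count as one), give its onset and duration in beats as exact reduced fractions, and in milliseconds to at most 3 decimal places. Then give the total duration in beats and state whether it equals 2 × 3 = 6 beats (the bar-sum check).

1) 0.0ms=0b +647.482ms=3/2b
2) 647.482ms=3/2b +647.482ms=3/2b
3) 1294.964ms=3b +647.482ms=3/2b
4) 1942.446ms=9/2b +647.482ms=3/2b
Σ=6b of 6 (139bpm 3/4) — PASS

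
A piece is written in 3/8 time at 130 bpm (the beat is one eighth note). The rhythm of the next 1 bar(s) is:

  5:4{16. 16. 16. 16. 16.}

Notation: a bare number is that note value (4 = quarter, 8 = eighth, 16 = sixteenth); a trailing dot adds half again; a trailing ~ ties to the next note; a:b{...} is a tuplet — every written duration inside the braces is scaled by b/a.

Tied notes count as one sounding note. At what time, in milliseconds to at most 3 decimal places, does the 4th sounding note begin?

1. 0.0ms @ 0 + 276.923ms (3/5)
2. 276.923ms @ 3/5 + 276.923ms (3/5)
3. 553.846ms @ 6/5 + 276.923ms (3/5)
4. 830.769ms @ 9/5 + 276.923ms (3/5)
5. 1107.692ms @ 12/5 + 276.923ms (3/5)

note 4 onset = 9/5b = 830.769ms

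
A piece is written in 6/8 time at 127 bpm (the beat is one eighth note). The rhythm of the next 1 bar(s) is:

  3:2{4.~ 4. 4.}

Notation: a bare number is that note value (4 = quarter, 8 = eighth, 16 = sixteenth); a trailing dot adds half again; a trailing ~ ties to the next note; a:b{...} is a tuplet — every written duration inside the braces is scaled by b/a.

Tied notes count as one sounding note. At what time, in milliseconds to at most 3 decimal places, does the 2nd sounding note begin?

1. 0.0ms @ 0 + 1889.764ms (4)
2. 1889.764ms @ 4 + 944.882ms (2)

note 2 onset = 4b = 1889.764ms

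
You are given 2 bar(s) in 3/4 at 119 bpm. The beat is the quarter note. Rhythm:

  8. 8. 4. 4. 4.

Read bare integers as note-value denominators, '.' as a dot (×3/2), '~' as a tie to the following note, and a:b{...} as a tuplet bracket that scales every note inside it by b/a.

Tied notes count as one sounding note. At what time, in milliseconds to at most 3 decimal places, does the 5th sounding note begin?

note 5 onset = 9/2b = 2268.908ms

1. 0.0ms @ 0 + 378.151ms (3/4)
2. 378.151ms @ 3/4 + 378.151ms (3/4)
3. 756.303ms @ 3/2 + 756.303ms (3/2)
4. 1512.605ms @ 3 + 756.303ms (3/2)
5. 2268.908ms @ 9/2 + 756.303ms (3/2)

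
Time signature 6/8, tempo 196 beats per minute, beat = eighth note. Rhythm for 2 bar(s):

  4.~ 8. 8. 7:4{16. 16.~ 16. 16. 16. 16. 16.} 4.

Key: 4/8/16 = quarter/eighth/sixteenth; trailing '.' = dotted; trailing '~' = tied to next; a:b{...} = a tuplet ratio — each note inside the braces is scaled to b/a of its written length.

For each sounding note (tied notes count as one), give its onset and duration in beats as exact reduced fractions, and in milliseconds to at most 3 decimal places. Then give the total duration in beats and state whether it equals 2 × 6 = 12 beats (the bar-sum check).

1) 0.0ms=0b +1377.551ms=9/2b
2) 1377.551ms=9/2b +459.184ms=3/2b
3) 1836.735ms=6b +131.195ms=3/7b
4) 1967.93ms=45/7b +262.391ms=6/7b
5) 2230.321ms=51/7b +131.195ms=3/7b
6) 2361.516ms=54/7b +131.195ms=3/7b
7) 2492.711ms=57/7b +131.195ms=3/7b
8) 2623.907ms=60/7b +131.195ms=3/7b
9) 2755.102ms=9b +918.367ms=3b
Σ=12b of 12 (196bpm 6/8) — PASS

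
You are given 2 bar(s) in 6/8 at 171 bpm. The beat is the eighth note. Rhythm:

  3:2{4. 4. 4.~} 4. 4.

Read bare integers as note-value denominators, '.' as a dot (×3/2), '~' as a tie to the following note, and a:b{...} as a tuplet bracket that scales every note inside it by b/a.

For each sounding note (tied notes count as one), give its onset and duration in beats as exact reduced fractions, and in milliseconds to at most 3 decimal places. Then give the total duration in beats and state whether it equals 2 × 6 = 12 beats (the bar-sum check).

1) 0.0ms=0b +701.754ms=2b
2) 701.754ms=2b +701.754ms=2b
3) 1403.509ms=4b +1754.386ms=5b
4) 3157.895ms=9b +1052.632ms=3b
Σ=12b of 12 (171bpm 6/8) — PASS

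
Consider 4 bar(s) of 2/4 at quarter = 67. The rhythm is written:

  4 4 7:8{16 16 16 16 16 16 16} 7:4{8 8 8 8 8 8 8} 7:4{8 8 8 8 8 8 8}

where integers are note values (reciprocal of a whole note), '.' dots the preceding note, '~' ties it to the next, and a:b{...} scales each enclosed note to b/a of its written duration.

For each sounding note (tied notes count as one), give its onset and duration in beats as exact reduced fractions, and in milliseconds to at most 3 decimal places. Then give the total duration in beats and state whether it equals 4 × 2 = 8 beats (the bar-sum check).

1) 0.0ms=0b +895.522ms=1b
2) 895.522ms=1b +895.522ms=1b
3) 1791.045ms=2b +255.864ms=2/7b
4) 2046.908ms=16/7b +255.864ms=2/7b
5) 2302.772ms=18/7b +255.864ms=2/7b
6) 2558.635ms=20/7b +255.864ms=2/7b
7) 2814.499ms=22/7b +255.864ms=2/7b
8) 3070.362ms=24/7b +255.864ms=2/7b
9) 3326.226ms=26/7b +255.864ms=2/7b
10) 3582.09ms=4b +255.864ms=2/7b
11) 3837.953ms=30/7b +255.864ms=2/7b
12) 4093.817ms=32/7b +255.864ms=2/7b
13) 4349.68ms=34/7b +255.864ms=2/7b
14) 4605.544ms=36/7b +255.864ms=2/7b
15) 4861.407ms=38/7b +255.864ms=2/7b
16) 5117.271ms=40/7b +255.864ms=2/7b
17) 5373.134ms=6b +255.864ms=2/7b
18) 5628.998ms=44/7b +255.864ms=2/7b
19) 5884.861ms=46/7b +255.864ms=2/7b
20) 6140.725ms=48/7b +255.864ms=2/7b
21) 6396.588ms=50/7b +255.864ms=2/7b
22) 6652.452ms=52/7b +255.864ms=2/7b
23) 6908.316ms=54/7b +255.864ms=2/7b
Σ=8b of 8 (67bpm 2/4) — PASS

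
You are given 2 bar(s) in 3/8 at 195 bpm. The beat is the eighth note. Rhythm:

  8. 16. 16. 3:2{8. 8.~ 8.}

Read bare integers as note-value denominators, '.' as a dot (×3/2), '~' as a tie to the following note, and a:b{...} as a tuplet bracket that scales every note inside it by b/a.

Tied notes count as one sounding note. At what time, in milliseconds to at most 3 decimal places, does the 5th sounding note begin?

1. 0.0ms @ 0 + 461.538ms (3/2)
2. 461.538ms @ 3/2 + 230.769ms (3/4)
3. 692.308ms @ 9/4 + 230.769ms (3/4)
4. 923.077ms @ 3 + 307.692ms (1)
5. 1230.769ms @ 4 + 615.385ms (2)

note 5 onset = 4b = 1230.769ms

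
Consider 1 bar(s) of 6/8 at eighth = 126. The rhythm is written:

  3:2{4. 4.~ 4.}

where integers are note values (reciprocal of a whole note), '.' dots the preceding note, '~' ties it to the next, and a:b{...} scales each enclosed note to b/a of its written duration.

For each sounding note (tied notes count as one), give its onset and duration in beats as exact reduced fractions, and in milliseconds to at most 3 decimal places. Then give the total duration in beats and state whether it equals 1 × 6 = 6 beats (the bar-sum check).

1) 0.0ms=0b +952.381ms=2b
2) 952.381ms=2b +1904.762ms=4b
Σ=6b of 6 (126bpm 6/8) — PASS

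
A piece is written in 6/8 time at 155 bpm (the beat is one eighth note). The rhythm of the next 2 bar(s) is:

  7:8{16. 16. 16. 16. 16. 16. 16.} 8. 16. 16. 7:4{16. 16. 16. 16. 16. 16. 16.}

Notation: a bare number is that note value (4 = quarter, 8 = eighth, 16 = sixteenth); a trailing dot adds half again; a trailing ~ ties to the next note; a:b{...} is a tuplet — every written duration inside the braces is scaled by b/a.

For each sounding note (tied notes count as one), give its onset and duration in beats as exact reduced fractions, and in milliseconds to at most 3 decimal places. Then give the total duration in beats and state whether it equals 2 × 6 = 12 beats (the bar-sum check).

1) 0.0ms=0b +331.797ms=6/7b
2) 331.797ms=6/7b +331.797ms=6/7b
3) 663.594ms=12/7b +331.797ms=6/7b
4) 995.392ms=18/7b +331.797ms=6/7b
5) 1327.189ms=24/7b +331.797ms=6/7b
6) 1658.986ms=30/7b +331.797ms=6/7b
7) 1990.783ms=36/7b +331.797ms=6/7b
8) 2322.581ms=6b +580.645ms=3/2b
9) 2903.226ms=15/2b +290.323ms=3/4b
10) 3193.548ms=33/4b +290.323ms=3/4b
11) 3483.871ms=9b +165.899ms=3/7b
12) 3649.77ms=66/7b +165.899ms=3/7b
13) 3815.668ms=69/7b +165.899ms=3/7b
14) 3981.567ms=72/7b +165.899ms=3/7b
15) 4147.465ms=75/7b +165.899ms=3/7b
16) 4313.364ms=78/7b +165.899ms=3/7b
17) 4479.263ms=81/7b +165.899ms=3/7b
Σ=12b of 12 (155bpm 6/8) — PASS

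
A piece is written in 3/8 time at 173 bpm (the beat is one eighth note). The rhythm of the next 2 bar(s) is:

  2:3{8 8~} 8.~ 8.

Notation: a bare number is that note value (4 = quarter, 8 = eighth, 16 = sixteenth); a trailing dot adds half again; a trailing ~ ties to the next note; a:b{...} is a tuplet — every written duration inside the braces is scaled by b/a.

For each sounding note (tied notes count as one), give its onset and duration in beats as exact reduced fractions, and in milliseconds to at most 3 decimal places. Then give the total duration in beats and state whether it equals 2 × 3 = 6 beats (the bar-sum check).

1) 0.0ms=0b +520.231ms=3/2b
2) 520.231ms=3/2b +1560.694ms=9/2b
Σ=6b of 6 (173bpm 3/8) — PASS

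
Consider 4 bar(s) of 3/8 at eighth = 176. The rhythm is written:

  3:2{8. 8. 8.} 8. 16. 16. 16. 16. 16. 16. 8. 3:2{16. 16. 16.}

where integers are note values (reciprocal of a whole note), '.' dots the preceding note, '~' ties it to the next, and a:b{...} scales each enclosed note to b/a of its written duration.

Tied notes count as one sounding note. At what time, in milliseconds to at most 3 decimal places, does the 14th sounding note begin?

note 14 onset = 23/2b = 3920.455ms

1. 0.0ms @ 0 + 340.909ms (1)
2. 340.909ms @ 1 + 340.909ms (1)
3. 681.818ms @ 2 + 340.909ms (1)
4. 1022.727ms @ 3 + 511.364ms (3/2)
5. 1534.091ms @ 9/2 + 255.682ms (3/4)
6. 1789.773ms @ 21/4 + 255.682ms (3/4)
7. 2045.455ms @ 6 + 255.682ms (3/4)
8. 2301.136ms @ 27/4 + 255.682ms (3/4)
9. 2556.818ms @ 15/2 + 255.682ms (3/4)
10. 2812.5ms @ 33/4 + 255.682ms (3/4)
11. 3068.182ms @ 9 + 511.364ms (3/2)
12. 3579.545ms @ 21/2 + 170.455ms (1/2)
13. 3750.0ms @ 11 + 170.455ms (1/2)
14. 3920.455ms @ 23/2 + 170.455ms (1/2)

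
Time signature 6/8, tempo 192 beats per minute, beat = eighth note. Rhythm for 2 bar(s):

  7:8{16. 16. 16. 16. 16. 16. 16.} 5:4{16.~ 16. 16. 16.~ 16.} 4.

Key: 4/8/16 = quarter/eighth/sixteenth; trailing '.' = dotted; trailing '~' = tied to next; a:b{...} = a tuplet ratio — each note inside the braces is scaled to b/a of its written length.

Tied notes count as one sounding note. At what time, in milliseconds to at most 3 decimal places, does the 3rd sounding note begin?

note 3 onset = 12/7b = 535.714ms

1. 0.0ms @ 0 + 267.857ms (6/7)
2. 267.857ms @ 6/7 + 267.857ms (6/7)
3. 535.714ms @ 12/7 + 267.857ms (6/7)
4. 803.571ms @ 18/7 + 267.857ms (6/7)
5. 1071.429ms @ 24/7 + 267.857ms (6/7)
6. 1339.286ms @ 30/7 + 267.857ms (6/7)
7. 1607.143ms @ 36/7 + 267.857ms (6/7)
8. 1875.0ms @ 6 + 375.0ms (6/5)
9. 2250.0ms @ 36/5 + 187.5ms (3/5)
10. 2437.5ms @ 39/5 + 375.0ms (6/5)
11. 2812.5ms @ 9 + 937.5ms (3)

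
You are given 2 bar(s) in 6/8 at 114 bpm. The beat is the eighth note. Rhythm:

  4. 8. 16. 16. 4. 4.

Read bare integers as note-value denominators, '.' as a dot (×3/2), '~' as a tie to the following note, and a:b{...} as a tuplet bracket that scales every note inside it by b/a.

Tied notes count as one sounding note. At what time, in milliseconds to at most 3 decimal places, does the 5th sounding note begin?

1. 0.0ms @ 0 + 1578.947ms (3)
2. 1578.947ms @ 3 + 789.474ms (3/2)
3. 2368.421ms @ 9/2 + 394.737ms (3/4)
4. 2763.158ms @ 21/4 + 394.737ms (3/4)
5. 3157.895ms @ 6 + 1578.947ms (3)
6. 4736.842ms @ 9 + 1578.947ms (3)

note 5 onset = 6b = 3157.895ms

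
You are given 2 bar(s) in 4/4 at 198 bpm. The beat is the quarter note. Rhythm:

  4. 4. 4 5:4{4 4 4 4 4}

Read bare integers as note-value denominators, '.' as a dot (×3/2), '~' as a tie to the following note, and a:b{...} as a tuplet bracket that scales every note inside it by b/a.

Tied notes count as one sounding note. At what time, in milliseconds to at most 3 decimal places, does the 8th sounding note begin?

1. 0.0ms @ 0 + 454.545ms (3/2)
2. 454.545ms @ 3/2 + 454.545ms (3/2)
3. 909.091ms @ 3 + 303.03ms (1)
4. 1212.121ms @ 4 + 242.424ms (4/5)
5. 1454.545ms @ 24/5 + 242.424ms (4/5)
6. 1696.97ms @ 28/5 + 242.424ms (4/5)
7. 1939.394ms @ 32/5 + 242.424ms (4/5)
8. 2181.818ms @ 36/5 + 242.424ms (4/5)

note 8 onset = 36/5b = 2181.818ms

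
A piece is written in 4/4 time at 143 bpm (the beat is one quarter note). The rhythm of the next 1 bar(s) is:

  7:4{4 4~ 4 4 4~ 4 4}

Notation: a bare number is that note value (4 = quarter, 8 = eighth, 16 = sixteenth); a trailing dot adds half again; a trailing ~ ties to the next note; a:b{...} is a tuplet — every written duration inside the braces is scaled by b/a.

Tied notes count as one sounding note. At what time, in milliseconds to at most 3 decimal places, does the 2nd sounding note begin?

note 2 onset = 4/7b = 239.76ms

1. 0.0ms @ 0 + 239.76ms (4/7)
2. 239.76ms @ 4/7 + 479.52ms (8/7)
3. 719.281ms @ 12/7 + 239.76ms (4/7)
4. 959.041ms @ 16/7 + 479.52ms (8/7)
5. 1438.561ms @ 24/7 + 239.76ms (4/7)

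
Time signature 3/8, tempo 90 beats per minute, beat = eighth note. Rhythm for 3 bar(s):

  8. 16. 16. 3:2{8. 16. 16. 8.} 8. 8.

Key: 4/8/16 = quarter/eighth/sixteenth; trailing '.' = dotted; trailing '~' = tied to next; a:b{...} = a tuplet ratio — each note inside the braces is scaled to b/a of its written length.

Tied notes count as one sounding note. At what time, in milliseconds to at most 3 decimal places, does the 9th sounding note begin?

1. 0.0ms @ 0 + 1000.0ms (3/2)
2. 1000.0ms @ 3/2 + 500.0ms (3/4)
3. 1500.0ms @ 9/4 + 500.0ms (3/4)
4. 2000.0ms @ 3 + 666.667ms (1)
5. 2666.667ms @ 4 + 333.333ms (1/2)
6. 3000.0ms @ 9/2 + 333.333ms (1/2)
7. 3333.333ms @ 5 + 666.667ms (1)
8. 4000.0ms @ 6 + 1000.0ms (3/2)
9. 5000.0ms @ 15/2 + 1000.0ms (3/2)

note 9 onset = 15/2b = 5000.0ms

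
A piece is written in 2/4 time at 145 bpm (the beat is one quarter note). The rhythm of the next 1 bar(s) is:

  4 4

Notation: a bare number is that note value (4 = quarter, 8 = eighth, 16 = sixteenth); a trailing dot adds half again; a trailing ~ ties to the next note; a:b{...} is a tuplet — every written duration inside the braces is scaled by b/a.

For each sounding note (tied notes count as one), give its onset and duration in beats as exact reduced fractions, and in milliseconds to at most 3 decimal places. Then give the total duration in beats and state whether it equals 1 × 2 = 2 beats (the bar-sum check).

1) 0.0ms=0b +413.793ms=1b
2) 413.793ms=1b +413.793ms=1b
Σ=2b of 2 (145bpm 2/4) — PASS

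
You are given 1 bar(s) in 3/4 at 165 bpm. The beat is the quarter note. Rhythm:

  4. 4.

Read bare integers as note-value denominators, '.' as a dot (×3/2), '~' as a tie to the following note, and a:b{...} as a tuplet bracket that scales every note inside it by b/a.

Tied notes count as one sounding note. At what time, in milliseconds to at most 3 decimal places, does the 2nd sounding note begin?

note 2 onset = 3/2b = 545.455ms

1. 0.0ms @ 0 + 545.455ms (3/2)
2. 545.455ms @ 3/2 + 545.455ms (3/2)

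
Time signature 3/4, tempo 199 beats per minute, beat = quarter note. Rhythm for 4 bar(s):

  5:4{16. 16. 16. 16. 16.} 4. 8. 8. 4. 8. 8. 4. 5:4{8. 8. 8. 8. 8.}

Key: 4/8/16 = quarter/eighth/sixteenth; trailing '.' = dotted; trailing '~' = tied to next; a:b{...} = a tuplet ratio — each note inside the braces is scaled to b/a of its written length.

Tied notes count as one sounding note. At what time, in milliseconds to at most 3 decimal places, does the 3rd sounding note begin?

note 3 onset = 3/5b = 180.905ms

1. 0.0ms @ 0 + 90.452ms (3/10)
2. 90.452ms @ 3/10 + 90.452ms (3/10)
3. 180.905ms @ 3/5 + 90.452ms (3/10)
4. 271.357ms @ 9/10 + 90.452ms (3/10)
5. 361.809ms @ 6/5 + 90.452ms (3/10)
6. 452.261ms @ 3/2 + 452.261ms (3/2)
7. 904.523ms @ 3 + 226.131ms (3/4)
8. 1130.653ms @ 15/4 + 226.131ms (3/4)
9. 1356.784ms @ 9/2 + 452.261ms (3/2)
10. 1809.045ms @ 6 + 226.131ms (3/4)
11. 2035.176ms @ 27/4 + 226.131ms (3/4)
12. 2261.307ms @ 15/2 + 452.261ms (3/2)
13. 2713.568ms @ 9 + 180.905ms (3/5)
14. 2894.472ms @ 48/5 + 180.905ms (3/5)
15. 3075.377ms @ 51/5 + 180.905ms (3/5)
16. 3256.281ms @ 54/5 + 180.905ms (3/5)
17. 3437.186ms @ 57/5 + 180.905ms (3/5)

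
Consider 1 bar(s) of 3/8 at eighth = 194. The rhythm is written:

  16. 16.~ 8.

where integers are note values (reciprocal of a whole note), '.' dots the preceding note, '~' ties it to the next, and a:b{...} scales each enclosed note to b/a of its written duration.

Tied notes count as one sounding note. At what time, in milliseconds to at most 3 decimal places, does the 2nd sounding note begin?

note 2 onset = 3/4b = 231.959ms

1. 0.0ms @ 0 + 231.959ms (3/4)
2. 231.959ms @ 3/4 + 695.876ms (9/4)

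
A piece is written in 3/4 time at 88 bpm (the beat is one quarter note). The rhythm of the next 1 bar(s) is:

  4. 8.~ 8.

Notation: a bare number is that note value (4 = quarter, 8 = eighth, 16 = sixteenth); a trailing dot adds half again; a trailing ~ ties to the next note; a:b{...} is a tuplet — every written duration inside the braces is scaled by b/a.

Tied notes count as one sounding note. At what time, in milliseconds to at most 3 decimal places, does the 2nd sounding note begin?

note 2 onset = 3/2b = 1022.727ms

1. 0.0ms @ 0 + 1022.727ms (3/2)
2. 1022.727ms @ 3/2 + 1022.727ms (3/2)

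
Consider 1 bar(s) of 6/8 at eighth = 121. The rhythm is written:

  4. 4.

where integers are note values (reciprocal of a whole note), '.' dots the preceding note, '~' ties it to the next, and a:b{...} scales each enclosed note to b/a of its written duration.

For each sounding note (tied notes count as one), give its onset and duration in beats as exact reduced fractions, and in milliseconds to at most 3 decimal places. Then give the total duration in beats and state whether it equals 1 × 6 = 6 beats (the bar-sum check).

1) 0.0ms=0b +1487.603ms=3b
2) 1487.603ms=3b +1487.603ms=3b
Σ=6b of 6 (121bpm 6/8) — PASS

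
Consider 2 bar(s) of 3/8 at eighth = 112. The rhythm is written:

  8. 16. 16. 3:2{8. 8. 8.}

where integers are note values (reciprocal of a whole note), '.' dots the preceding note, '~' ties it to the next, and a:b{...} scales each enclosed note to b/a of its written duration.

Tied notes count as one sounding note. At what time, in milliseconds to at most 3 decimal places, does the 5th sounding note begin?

note 5 onset = 4b = 2142.857ms

1. 0.0ms @ 0 + 803.571ms (3/2)
2. 803.571ms @ 3/2 + 401.786ms (3/4)
3. 1205.357ms @ 9/4 + 401.786ms (3/4)
4. 1607.143ms @ 3 + 535.714ms (1)
5. 2142.857ms @ 4 + 535.714ms (1)
6. 2678.571ms @ 5 + 535.714ms (1)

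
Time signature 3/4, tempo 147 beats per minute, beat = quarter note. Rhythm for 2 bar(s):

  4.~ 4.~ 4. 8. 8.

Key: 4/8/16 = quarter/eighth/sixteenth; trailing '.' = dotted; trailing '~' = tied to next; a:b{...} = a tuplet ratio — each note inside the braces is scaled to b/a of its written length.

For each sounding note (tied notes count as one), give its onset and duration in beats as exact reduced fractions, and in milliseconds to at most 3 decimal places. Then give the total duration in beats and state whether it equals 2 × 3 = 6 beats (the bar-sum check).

1) 0.0ms=0b +1836.735ms=9/2b
2) 1836.735ms=9/2b +306.122ms=3/4b
3) 2142.857ms=21/4b +306.122ms=3/4b
Σ=6b of 6 (147bpm 3/4) — PASS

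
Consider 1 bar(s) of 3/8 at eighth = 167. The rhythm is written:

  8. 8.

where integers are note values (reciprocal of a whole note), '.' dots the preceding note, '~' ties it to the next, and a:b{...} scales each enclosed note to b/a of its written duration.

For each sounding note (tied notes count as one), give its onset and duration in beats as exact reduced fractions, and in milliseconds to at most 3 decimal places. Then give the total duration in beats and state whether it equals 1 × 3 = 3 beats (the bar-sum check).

1) 0.0ms=0b +538.922ms=3/2b
2) 538.922ms=3/2b +538.922ms=3/2b
Σ=3b of 3 (167bpm 3/8) — PASS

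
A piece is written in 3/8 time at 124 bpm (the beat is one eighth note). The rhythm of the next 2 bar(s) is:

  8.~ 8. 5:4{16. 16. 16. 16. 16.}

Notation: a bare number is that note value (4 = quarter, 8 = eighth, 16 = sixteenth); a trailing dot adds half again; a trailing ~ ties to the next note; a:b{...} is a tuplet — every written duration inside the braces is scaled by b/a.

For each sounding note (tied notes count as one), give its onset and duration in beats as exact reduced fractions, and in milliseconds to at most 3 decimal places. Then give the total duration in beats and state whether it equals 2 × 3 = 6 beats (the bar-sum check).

1) 0.0ms=0b +1451.613ms=3b
2) 1451.613ms=3b +290.323ms=3/5b
3) 1741.935ms=18/5b +290.323ms=3/5b
4) 2032.258ms=21/5b +290.323ms=3/5b
5) 2322.581ms=24/5b +290.323ms=3/5b
6) 2612.903ms=27/5b +290.323ms=3/5b
Σ=6b of 6 (124bpm 3/8) — PASS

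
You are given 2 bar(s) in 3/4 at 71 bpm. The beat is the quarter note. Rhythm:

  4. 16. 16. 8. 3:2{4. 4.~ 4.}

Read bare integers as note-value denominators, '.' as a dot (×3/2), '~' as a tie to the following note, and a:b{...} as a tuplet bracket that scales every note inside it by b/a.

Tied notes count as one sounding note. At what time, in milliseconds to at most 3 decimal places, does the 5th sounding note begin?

1. 0.0ms @ 0 + 1267.606ms (3/2)
2. 1267.606ms @ 3/2 + 316.901ms (3/8)
3. 1584.507ms @ 15/8 + 316.901ms (3/8)
4. 1901.408ms @ 9/4 + 633.803ms (3/4)
5. 2535.211ms @ 3 + 845.07ms (1)
6. 3380.282ms @ 4 + 1690.141ms (2)

note 5 onset = 3b = 2535.211ms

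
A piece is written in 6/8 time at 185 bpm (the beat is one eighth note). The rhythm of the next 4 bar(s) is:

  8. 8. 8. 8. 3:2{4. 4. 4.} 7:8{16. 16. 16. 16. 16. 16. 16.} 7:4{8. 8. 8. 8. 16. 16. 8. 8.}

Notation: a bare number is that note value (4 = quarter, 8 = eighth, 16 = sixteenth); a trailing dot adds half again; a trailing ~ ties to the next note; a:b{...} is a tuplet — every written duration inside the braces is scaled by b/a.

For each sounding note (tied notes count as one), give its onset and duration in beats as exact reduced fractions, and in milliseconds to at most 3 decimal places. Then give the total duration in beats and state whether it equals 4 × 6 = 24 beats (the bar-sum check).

1) 0.0ms=0b +486.486ms=3/2b
2) 486.486ms=3/2b +486.486ms=3/2b
3) 972.973ms=3b +486.486ms=3/2b
4) 1459.459ms=9/2b +486.486ms=3/2b
5) 1945.946ms=6b +648.649ms=2b
6) 2594.595ms=8b +648.649ms=2b
7) 3243.243ms=10b +648.649ms=2b
8) 3891.892ms=12b +277.992ms=6/7b
9) 4169.884ms=90/7b +277.992ms=6/7b
10) 4447.876ms=96/7b +277.992ms=6/7b
11) 4725.869ms=102/7b +277.992ms=6/7b
12) 5003.861ms=108/7b +277.992ms=6/7b
13) 5281.853ms=114/7b +277.992ms=6/7b
14) 5559.846ms=120/7b +277.992ms=6/7b
15) 5837.838ms=18b +277.992ms=6/7b
16) 6115.83ms=132/7b +277.992ms=6/7b
17) 6393.822ms=138/7b +277.992ms=6/7b
18) 6671.815ms=144/7b +277.992ms=6/7b
19) 6949.807ms=150/7b +138.996ms=3/7b
20) 7088.803ms=153/7b +138.996ms=3/7b
21) 7227.799ms=156/7b +277.992ms=6/7b
22) 7505.792ms=162/7b +277.992ms=6/7b
Σ=24b of 24 (185bpm 6/8) — PASS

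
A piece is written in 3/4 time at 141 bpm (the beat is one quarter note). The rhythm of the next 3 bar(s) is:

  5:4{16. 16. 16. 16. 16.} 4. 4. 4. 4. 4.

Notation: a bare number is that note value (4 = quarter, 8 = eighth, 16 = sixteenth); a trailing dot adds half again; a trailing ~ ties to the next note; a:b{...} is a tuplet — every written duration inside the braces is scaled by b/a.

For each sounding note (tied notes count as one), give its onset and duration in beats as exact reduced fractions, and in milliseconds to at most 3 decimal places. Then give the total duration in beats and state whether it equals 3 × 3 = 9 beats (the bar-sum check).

1) 0.0ms=0b +127.66ms=3/10b
2) 127.66ms=3/10b +127.66ms=3/10b
3) 255.319ms=3/5b +127.66ms=3/10b
4) 382.979ms=9/10b +127.66ms=3/10b
5) 510.638ms=6/5b +127.66ms=3/10b
6) 638.298ms=3/2b +638.298ms=3/2b
7) 1276.596ms=3b +638.298ms=3/2b
8) 1914.894ms=9/2b +638.298ms=3/2b
9) 2553.191ms=6b +638.298ms=3/2b
10) 3191.489ms=15/2b +638.298ms=3/2b
Σ=9b of 9 (141bpm 3/4) — PASS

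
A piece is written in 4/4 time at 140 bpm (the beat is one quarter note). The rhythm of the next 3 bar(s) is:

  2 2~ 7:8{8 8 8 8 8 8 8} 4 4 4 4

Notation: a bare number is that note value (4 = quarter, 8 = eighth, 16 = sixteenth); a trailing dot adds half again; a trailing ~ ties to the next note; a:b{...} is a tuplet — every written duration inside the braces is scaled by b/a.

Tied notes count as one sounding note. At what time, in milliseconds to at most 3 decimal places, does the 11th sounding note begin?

1. 0.0ms @ 0 + 857.143ms (2)
2. 857.143ms @ 2 + 1102.041ms (18/7)
3. 1959.184ms @ 32/7 + 244.898ms (4/7)
4. 2204.082ms @ 36/7 + 244.898ms (4/7)
5. 2448.98ms @ 40/7 + 244.898ms (4/7)
6. 2693.878ms @ 44/7 + 244.898ms (4/7)
7. 2938.776ms @ 48/7 + 244.898ms (4/7)
8. 3183.673ms @ 52/7 + 244.898ms (4/7)
9. 3428.571ms @ 8 + 428.571ms (1)
10. 3857.143ms @ 9 + 428.571ms (1)
11. 4285.714ms @ 10 + 428.571ms (1)
12. 4714.286ms @ 11 + 428.571ms (1)

note 11 onset = 10b = 4285.714ms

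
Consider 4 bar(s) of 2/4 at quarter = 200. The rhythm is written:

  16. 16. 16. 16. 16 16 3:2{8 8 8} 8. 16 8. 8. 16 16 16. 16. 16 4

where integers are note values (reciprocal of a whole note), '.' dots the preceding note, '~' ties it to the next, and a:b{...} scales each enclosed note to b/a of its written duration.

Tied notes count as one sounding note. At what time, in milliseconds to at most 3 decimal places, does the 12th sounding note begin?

note 12 onset = 4b = 1200.0ms

1. 0.0ms @ 0 + 112.5ms (3/8)
2. 112.5ms @ 3/8 + 112.5ms (3/8)
3. 225.0ms @ 3/4 + 112.5ms (3/8)
4. 337.5ms @ 9/8 + 112.5ms (3/8)
5. 450.0ms @ 3/2 + 75.0ms (1/4)
6. 525.0ms @ 7/4 + 75.0ms (1/4)
7. 600.0ms @ 2 + 100.0ms (1/3)
8. 700.0ms @ 7/3 + 100.0ms (1/3)
9. 800.0ms @ 8/3 + 100.0ms (1/3)
10. 900.0ms @ 3 + 225.0ms (3/4)
11. 1125.0ms @ 15/4 + 75.0ms (1/4)
12. 1200.0ms @ 4 + 225.0ms (3/4)
13. 1425.0ms @ 19/4 + 225.0ms (3/4)
14. 1650.0ms @ 11/2 + 75.0ms (1/4)
15. 1725.0ms @ 23/4 + 75.0ms (1/4)
16. 1800.0ms @ 6 + 112.5ms (3/8)
17. 1912.5ms @ 51/8 + 112.5ms (3/8)
18. 2025.0ms @ 27/4 + 75.0ms (1/4)
19. 2100.0ms @ 7 + 300.0ms (1)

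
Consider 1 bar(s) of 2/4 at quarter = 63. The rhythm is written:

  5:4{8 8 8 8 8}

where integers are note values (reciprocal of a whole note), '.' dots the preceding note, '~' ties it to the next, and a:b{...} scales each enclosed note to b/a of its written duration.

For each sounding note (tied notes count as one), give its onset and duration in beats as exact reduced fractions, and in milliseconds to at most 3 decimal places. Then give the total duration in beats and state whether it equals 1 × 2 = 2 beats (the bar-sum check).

1) 0.0ms=0b +380.952ms=2/5b
2) 380.952ms=2/5b +380.952ms=2/5b
3) 761.905ms=4/5b +380.952ms=2/5b
4) 1142.857ms=6/5b +380.952ms=2/5b
5) 1523.81ms=8/5b +380.952ms=2/5b
Σ=2b of 2 (63bpm 2/4) — PASS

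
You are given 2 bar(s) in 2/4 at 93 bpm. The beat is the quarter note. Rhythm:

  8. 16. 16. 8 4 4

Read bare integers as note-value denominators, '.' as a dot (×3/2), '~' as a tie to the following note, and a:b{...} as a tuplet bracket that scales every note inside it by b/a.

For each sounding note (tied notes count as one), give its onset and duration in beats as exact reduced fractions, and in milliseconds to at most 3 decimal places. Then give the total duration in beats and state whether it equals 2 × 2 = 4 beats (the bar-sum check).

1) 0.0ms=0b +483.871ms=3/4b
2) 483.871ms=3/4b +241.935ms=3/8b
3) 725.806ms=9/8b +241.935ms=3/8b
4) 967.742ms=3/2b +322.581ms=1/2b
5) 1290.323ms=2b +645.161ms=1b
6) 1935.484ms=3b +645.161ms=1b
Σ=4b of 4 (93bpm 2/4) — PASS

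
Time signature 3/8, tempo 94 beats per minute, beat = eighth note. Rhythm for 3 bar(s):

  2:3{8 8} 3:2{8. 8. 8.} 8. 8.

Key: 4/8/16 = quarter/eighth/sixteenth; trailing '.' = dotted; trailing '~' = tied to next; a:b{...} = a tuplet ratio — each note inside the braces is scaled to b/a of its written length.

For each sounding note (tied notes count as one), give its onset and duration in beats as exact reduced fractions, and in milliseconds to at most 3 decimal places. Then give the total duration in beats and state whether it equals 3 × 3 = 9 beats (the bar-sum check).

1) 0.0ms=0b +957.447ms=3/2b
2) 957.447ms=3/2b +957.447ms=3/2b
3) 1914.894ms=3b +638.298ms=1b
4) 2553.191ms=4b +638.298ms=1b
5) 3191.489ms=5b +638.298ms=1b
6) 3829.787ms=6b +957.447ms=3/2b
7) 4787.234ms=15/2b +957.447ms=3/2b
Σ=9b of 9 (94bpm 3/8) — PASS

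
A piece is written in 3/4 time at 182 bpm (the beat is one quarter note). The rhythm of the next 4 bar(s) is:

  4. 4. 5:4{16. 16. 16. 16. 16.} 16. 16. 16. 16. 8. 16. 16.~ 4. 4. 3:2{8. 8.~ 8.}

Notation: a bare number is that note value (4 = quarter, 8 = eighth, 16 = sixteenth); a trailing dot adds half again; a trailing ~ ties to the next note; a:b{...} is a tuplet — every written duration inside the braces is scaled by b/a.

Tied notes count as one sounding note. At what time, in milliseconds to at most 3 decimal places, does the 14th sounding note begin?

note 14 onset = 57/8b = 2348.901ms

1. 0.0ms @ 0 + 494.505ms (3/2)
2. 494.505ms @ 3/2 + 494.505ms (3/2)
3. 989.011ms @ 3 + 98.901ms (3/10)
4. 1087.912ms @ 33/10 + 98.901ms (3/10)
5. 1186.813ms @ 18/5 + 98.901ms (3/10)
6. 1285.714ms @ 39/10 + 98.901ms (3/10)
7. 1384.615ms @ 21/5 + 98.901ms (3/10)
8. 1483.516ms @ 9/2 + 123.626ms (3/8)
9. 1607.143ms @ 39/8 + 123.626ms (3/8)
10. 1730.769ms @ 21/4 + 123.626ms (3/8)
11. 1854.396ms @ 45/8 + 123.626ms (3/8)
12. 1978.022ms @ 6 + 247.253ms (3/4)
13. 2225.275ms @ 27/4 + 123.626ms (3/8)
14. 2348.901ms @ 57/8 + 618.132ms (15/8)
15. 2967.033ms @ 9 + 494.505ms (3/2)
16. 3461.538ms @ 21/2 + 164.835ms (1/2)
17. 3626.374ms @ 11 + 329.67ms (1)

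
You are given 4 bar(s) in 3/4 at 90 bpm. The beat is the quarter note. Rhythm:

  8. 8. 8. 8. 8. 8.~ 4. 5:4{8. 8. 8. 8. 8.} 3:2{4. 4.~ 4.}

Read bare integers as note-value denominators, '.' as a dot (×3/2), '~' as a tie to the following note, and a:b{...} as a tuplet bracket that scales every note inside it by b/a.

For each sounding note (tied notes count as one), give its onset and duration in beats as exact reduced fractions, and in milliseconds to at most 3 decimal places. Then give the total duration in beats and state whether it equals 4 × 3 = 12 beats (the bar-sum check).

1) 0.0ms=0b +500.0ms=3/4b
2) 500.0ms=3/4b +500.0ms=3/4b
3) 1000.0ms=3/2b +500.0ms=3/4b
4) 1500.0ms=9/4b +500.0ms=3/4b
5) 2000.0ms=3b +500.0ms=3/4b
6) 2500.0ms=15/4b +1500.0ms=9/4b
7) 4000.0ms=6b +400.0ms=3/5b
8) 4400.0ms=33/5b +400.0ms=3/5b
9) 4800.0ms=36/5b +400.0ms=3/5b
10) 5200.0ms=39/5b +400.0ms=3/5b
11) 5600.0ms=42/5b +400.0ms=3/5b
12) 6000.0ms=9b +666.667ms=1b
13) 6666.667ms=10b +1333.333ms=2b
Σ=12b of 12 (90bpm 3/4) — PASS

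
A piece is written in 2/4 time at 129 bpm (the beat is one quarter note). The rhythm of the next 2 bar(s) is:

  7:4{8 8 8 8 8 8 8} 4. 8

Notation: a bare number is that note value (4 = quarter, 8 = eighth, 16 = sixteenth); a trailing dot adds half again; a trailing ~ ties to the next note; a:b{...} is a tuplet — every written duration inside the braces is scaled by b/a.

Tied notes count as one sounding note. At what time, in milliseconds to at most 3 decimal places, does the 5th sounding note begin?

1. 0.0ms @ 0 + 132.89ms (2/7)
2. 132.89ms @ 2/7 + 132.89ms (2/7)
3. 265.781ms @ 4/7 + 132.89ms (2/7)
4. 398.671ms @ 6/7 + 132.89ms (2/7)
5. 531.561ms @ 8/7 + 132.89ms (2/7)
6. 664.452ms @ 10/7 + 132.89ms (2/7)
7. 797.342ms @ 12/7 + 132.89ms (2/7)
8. 930.233ms @ 2 + 697.674ms (3/2)
9. 1627.907ms @ 7/2 + 232.558ms (1/2)

note 5 onset = 8/7b = 531.561ms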